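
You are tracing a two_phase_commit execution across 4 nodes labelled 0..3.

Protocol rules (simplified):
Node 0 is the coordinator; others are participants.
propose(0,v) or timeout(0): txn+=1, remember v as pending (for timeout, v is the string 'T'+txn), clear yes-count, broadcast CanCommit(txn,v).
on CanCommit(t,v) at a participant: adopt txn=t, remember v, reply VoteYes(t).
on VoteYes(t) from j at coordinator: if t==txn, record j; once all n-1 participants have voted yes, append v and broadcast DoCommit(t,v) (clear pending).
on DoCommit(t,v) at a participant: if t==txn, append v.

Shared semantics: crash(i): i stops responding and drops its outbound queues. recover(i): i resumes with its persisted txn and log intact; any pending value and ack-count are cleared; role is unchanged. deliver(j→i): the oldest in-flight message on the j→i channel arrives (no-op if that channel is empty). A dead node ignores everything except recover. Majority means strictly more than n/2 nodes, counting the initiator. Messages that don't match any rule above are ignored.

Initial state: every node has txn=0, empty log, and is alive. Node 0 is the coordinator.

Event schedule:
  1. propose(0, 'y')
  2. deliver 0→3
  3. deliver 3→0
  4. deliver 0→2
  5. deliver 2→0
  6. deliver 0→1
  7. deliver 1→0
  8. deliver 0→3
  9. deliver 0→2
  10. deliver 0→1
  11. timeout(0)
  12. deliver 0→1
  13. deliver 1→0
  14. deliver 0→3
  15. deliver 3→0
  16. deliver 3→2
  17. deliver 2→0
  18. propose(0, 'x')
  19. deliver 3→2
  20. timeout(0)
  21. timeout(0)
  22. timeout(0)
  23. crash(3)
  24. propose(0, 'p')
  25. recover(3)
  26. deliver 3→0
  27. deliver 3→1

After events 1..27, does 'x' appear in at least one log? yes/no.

no

step 1 propose(0,'y'): 0={coor,t=1,log=-}
step 2 deliver 0→3: 3={part,t=1,log=-}
step 3 deliver 3→0: —
step 4 deliver 0→2: 2={part,t=1,log=-}
step 5 deliver 2→0: —
step 6 deliver 0→1: 1={part,t=1,log=-}
step 7 deliver 1→0: 0={coor,t=1,log=y}
step 8 deliver 0→3: 3={part,t=1,log=y}
step 9 deliver 0→2: 2={part,t=1,log=y}
step 10 deliver 0→1: 1={part,t=1,log=y}
step 11 timeout(0): 0={coor,t=2,log=y}
step 12 deliver 0→1: 1={part,t=2,log=y}
step 13 deliver 1→0: —
step 14 deliver 0→3: 3={part,t=2,log=y}
step 15 deliver 3→0: —
step 16 deliver 3→2: —
step 17 deliver 2→0: —
step 18 propose(0,'x'): 0={coor,t=3,log=y}
step 19 deliver 3→2: —
step 20 timeout(0): 0={coor,t=4,log=y}
step 21 timeout(0): 0={coor,t=5,log=y}
step 22 timeout(0): 0={coor,t=6,log=y}
step 23 crash(3): 3={✗part,t=2,log=y}
step 24 propose(0,'p'): 0={coor,t=7,log=y}
step 25 recover(3): 3={part,t=2,log=y}
step 26 deliver 3→0: —
step 27 deliver 3→1: —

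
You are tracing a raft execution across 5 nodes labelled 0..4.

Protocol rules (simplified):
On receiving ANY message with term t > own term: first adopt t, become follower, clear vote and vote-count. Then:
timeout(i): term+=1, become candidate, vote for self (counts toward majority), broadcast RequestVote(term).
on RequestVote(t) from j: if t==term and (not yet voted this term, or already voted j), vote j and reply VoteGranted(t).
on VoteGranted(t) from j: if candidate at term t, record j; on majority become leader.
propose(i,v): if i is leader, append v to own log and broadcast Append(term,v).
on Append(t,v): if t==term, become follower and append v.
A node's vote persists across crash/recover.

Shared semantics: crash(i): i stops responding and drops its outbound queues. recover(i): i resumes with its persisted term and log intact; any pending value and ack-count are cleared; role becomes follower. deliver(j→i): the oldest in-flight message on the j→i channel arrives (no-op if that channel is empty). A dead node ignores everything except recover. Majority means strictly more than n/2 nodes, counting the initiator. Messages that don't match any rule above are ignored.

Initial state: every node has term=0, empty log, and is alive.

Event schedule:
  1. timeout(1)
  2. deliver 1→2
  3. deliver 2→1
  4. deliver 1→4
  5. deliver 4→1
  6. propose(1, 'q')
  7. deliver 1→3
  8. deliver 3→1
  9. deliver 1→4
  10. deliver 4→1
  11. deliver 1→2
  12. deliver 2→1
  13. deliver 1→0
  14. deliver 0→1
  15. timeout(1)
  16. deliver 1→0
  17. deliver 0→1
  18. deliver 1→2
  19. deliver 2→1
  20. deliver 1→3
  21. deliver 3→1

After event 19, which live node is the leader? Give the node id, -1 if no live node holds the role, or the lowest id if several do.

after 1 — timeout(1): n1:cand/t1/[-]
after 2 — deliver 1→2: n2:foll/t1/[-]
after 3 — deliver 2→1: ·
after 4 — deliver 1→4: n4:foll/t1/[-]
after 5 — deliver 4→1: n1:lead/t1/[-]
after 6 — propose(1,'q'): n1:lead/t1/[q]
after 7 — deliver 1→3: n3:foll/t1/[-]
after 8 — deliver 3→1: ·
after 9 — deliver 1→4: n4:foll/t1/[q]
after 10 — deliver 4→1: ·
after 11 — deliver 1→2: n2:foll/t1/[q]
after 12 — deliver 2→1: ·
after 13 — deliver 1→0: n0:foll/t1/[-]
after 14 — deliver 0→1: ·
after 15 — timeout(1): n1:cand/t2/[q]
after 16 — deliver 1→0: n0:foll/t1/[q]
after 17 — deliver 0→1: ·
after 18 — deliver 1→2: n2:foll/t2/[q]
after 19 — deliver 2→1: ·

-1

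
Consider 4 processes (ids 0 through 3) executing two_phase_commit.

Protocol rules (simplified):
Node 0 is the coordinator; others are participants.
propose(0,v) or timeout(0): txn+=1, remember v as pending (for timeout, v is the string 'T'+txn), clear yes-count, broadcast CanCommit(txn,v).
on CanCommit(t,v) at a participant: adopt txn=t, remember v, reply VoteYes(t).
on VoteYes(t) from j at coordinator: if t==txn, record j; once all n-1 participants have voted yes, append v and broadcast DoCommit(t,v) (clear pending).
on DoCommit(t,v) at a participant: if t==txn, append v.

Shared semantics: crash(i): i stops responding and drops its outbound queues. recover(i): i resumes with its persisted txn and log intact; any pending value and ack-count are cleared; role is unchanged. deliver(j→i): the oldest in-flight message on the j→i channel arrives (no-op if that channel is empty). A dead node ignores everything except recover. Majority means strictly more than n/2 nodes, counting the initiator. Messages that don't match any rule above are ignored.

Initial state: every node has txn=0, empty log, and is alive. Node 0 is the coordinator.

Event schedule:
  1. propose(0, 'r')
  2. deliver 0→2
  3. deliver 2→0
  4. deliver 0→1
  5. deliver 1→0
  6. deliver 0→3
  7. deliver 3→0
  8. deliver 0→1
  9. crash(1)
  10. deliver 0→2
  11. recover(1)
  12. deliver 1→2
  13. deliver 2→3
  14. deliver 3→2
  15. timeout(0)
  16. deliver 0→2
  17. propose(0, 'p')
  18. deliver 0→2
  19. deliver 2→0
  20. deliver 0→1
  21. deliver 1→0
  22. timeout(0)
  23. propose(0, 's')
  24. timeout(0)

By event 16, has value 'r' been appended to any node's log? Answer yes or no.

yes

1. propose(0,'r'):  <0:coor t1 ->
2. deliver 0→2:  <2:part t1 ->
3. deliver 2→0:  nop
4. deliver 0→1:  <1:part t1 ->
5. deliver 1→0:  nop
6. deliver 0→3:  <3:part t1 ->
7. deliver 3→0:  <0:coor t1 r>
8. deliver 0→1:  <1:part t1 r>
9. crash(1):  <1:✗part t1 r>
10. deliver 0→2:  <2:part t1 r>
11. recover(1):  <1:part t1 r>
12. deliver 1→2:  nop
13. deliver 2→3:  nop
14. deliver 3→2:  nop
15. timeout(0):  <0:coor t2 r>
16. deliver 0→2:  <2:part t2 r>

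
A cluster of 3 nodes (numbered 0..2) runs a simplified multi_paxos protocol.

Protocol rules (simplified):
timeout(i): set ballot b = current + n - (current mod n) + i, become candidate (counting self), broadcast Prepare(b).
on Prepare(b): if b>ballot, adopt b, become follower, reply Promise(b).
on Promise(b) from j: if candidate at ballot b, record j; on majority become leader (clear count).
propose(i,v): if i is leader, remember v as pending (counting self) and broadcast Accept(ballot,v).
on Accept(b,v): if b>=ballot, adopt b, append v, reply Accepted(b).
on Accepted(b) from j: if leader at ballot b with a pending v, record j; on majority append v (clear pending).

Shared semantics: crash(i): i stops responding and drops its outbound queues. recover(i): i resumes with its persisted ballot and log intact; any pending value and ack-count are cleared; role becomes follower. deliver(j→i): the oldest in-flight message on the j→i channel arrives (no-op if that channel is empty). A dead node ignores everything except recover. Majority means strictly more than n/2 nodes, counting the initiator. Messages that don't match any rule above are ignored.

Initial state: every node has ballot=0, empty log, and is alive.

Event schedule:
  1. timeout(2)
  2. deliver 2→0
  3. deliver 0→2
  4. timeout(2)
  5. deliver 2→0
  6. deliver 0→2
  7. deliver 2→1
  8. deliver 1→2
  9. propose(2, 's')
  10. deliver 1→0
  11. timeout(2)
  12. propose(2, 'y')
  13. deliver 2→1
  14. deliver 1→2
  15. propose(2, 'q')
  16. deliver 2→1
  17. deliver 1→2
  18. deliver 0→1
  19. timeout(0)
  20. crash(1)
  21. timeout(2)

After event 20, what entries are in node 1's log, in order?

1. timeout(2):  <2:cand b5 ->
2. deliver 2→0:  <0:foll b5 ->
3. deliver 0→2:  <2:lead b5 ->
4. timeout(2):  <2:cand b8 ->
5. deliver 2→0:  <0:foll b8 ->
6. deliver 0→2:  <2:lead b8 ->
7. deliver 2→1:  <1:foll b5 ->
8. deliver 1→2:  nop
9. propose(2,'s'):  nop
10. deliver 1→0:  nop
11. timeout(2):  <2:cand b11 ->
12. propose(2,'y'):  nop
13. deliver 2→1:  <1:foll b8 ->
14. deliver 1→2:  nop
15. propose(2,'q'):  nop
16. deliver 2→1:  <1:foll b8 s>
17. deliver 1→2:  nop
18. deliver 0→1:  nop
19. timeout(0):  <0:cand b9 ->
20. crash(1):  <1:✗foll b8 s>

s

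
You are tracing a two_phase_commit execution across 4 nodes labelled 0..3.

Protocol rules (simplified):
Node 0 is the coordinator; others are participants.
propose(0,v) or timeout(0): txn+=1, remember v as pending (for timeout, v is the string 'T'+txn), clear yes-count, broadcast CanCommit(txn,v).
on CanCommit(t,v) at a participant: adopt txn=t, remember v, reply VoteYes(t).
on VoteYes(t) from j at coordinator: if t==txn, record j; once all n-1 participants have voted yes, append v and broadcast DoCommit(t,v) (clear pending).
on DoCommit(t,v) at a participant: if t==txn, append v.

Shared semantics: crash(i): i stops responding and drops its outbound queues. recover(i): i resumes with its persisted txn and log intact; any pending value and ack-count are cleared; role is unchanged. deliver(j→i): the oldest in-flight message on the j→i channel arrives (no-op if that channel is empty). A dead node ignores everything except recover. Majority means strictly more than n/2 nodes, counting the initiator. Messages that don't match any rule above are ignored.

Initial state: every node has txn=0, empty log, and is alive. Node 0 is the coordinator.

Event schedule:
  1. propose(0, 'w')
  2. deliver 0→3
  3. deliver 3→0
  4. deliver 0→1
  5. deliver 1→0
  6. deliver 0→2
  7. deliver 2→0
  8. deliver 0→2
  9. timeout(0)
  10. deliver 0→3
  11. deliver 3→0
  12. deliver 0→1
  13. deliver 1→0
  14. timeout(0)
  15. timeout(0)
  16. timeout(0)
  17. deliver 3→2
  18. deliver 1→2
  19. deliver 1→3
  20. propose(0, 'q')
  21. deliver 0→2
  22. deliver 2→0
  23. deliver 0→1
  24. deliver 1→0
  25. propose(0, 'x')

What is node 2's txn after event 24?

after 1 — propose(0,'w'): n0:coor/t1/[-]
after 2 — deliver 0→3: n3:part/t1/[-]
after 3 — deliver 3→0: ·
after 4 — deliver 0→1: n1:part/t1/[-]
after 5 — deliver 1→0: ·
after 6 — deliver 0→2: n2:part/t1/[-]
after 7 — deliver 2→0: n0:coor/t1/[w]
after 8 — deliver 0→2: n2:part/t1/[w]
after 9 — timeout(0): n0:coor/t2/[w]
after 10 — deliver 0→3: n3:part/t1/[w]
after 11 — deliver 3→0: ·
after 12 — deliver 0→1: n1:part/t1/[w]
after 13 — deliver 1→0: ·
after 14 — timeout(0): n0:coor/t3/[w]
after 15 — timeout(0): n0:coor/t4/[w]
after 16 — timeout(0): n0:coor/t5/[w]
after 17 — deliver 3→2: ·
after 18 — deliver 1→2: ·
after 19 — deliver 1→3: ·
after 20 — propose(0,'q'): n0:coor/t6/[w]
after 21 — deliver 0→2: n2:part/t2/[w]
after 22 — deliver 2→0: ·
after 23 — deliver 0→1: n1:part/t2/[w]
after 24 — deliver 1→0: ·

2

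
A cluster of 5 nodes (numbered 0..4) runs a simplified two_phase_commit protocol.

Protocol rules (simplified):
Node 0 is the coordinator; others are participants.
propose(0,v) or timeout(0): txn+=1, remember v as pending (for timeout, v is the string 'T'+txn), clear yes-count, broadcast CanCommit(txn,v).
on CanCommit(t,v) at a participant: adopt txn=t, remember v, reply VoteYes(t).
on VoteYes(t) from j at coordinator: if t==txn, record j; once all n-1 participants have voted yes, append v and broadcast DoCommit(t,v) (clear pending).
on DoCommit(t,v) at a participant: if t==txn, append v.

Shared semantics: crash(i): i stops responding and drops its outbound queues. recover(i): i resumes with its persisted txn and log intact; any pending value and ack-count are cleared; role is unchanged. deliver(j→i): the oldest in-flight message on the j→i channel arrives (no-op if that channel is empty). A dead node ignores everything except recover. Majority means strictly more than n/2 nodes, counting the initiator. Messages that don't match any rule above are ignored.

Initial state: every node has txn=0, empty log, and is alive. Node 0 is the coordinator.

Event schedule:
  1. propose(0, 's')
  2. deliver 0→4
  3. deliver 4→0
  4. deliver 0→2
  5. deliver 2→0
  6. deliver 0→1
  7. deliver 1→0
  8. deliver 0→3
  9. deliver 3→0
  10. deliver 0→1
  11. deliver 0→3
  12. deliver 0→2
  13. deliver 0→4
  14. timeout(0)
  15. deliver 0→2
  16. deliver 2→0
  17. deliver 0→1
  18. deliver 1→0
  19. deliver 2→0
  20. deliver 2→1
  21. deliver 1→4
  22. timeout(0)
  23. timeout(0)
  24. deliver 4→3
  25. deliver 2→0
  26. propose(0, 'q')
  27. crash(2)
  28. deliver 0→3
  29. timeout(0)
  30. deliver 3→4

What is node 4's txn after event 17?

e1 propose(0,'s'): 0[coor,t=1,-]
e2 deliver 0→4: 4[part,t=1,-]
e3 deliver 4→0: ·
e4 deliver 0→2: 2[part,t=1,-]
e5 deliver 2→0: ·
e6 deliver 0→1: 1[part,t=1,-]
e7 deliver 1→0: ·
e8 deliver 0→3: 3[part,t=1,-]
e9 deliver 3→0: 0[coor,t=1,s]
e10 deliver 0→1: 1[part,t=1,s]
e11 deliver 0→3: 3[part,t=1,s]
e12 deliver 0→2: 2[part,t=1,s]
e13 deliver 0→4: 4[part,t=1,s]
e14 timeout(0): 0[coor,t=2,s]
e15 deliver 0→2: 2[part,t=2,s]
e16 deliver 2→0: ·
e17 deliver 0→1: 1[part,t=2,s]

1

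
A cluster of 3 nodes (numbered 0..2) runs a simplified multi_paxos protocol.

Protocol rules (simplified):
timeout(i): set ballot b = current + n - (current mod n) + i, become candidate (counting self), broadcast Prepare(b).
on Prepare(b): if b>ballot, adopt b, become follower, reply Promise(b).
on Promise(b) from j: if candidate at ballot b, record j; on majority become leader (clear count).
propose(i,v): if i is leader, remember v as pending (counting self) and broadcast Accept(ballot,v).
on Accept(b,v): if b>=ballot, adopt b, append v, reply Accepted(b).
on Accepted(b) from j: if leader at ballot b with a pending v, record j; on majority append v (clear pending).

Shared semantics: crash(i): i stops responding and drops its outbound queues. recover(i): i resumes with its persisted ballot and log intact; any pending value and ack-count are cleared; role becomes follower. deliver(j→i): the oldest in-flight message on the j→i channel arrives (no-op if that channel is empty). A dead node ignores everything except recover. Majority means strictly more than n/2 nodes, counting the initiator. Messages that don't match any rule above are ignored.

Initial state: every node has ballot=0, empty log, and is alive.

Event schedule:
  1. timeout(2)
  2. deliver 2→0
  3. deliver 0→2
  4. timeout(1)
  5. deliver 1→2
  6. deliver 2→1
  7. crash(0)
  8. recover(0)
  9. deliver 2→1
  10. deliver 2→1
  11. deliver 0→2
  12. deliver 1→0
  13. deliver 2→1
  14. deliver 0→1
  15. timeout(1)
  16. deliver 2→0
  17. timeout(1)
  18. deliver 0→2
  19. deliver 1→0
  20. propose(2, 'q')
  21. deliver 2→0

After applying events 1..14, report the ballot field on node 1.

5

step 1 timeout(2): 2={cand,b=5,log=-}
step 2 deliver 2→0: 0={foll,b=5,log=-}
step 3 deliver 0→2: 2={lead,b=5,log=-}
step 4 timeout(1): 1={cand,b=4,log=-}
step 5 deliver 1→2: —
step 6 deliver 2→1: 1={foll,b=5,log=-}
step 7 crash(0): 0={✗foll,b=5,log=-}
step 8 recover(0): 0={foll,b=5,log=-}
step 9 deliver 2→1: —
step 10 deliver 2→1: —
step 11 deliver 0→2: —
step 12 deliver 1→0: —
step 13 deliver 2→1: —
step 14 deliver 0→1: —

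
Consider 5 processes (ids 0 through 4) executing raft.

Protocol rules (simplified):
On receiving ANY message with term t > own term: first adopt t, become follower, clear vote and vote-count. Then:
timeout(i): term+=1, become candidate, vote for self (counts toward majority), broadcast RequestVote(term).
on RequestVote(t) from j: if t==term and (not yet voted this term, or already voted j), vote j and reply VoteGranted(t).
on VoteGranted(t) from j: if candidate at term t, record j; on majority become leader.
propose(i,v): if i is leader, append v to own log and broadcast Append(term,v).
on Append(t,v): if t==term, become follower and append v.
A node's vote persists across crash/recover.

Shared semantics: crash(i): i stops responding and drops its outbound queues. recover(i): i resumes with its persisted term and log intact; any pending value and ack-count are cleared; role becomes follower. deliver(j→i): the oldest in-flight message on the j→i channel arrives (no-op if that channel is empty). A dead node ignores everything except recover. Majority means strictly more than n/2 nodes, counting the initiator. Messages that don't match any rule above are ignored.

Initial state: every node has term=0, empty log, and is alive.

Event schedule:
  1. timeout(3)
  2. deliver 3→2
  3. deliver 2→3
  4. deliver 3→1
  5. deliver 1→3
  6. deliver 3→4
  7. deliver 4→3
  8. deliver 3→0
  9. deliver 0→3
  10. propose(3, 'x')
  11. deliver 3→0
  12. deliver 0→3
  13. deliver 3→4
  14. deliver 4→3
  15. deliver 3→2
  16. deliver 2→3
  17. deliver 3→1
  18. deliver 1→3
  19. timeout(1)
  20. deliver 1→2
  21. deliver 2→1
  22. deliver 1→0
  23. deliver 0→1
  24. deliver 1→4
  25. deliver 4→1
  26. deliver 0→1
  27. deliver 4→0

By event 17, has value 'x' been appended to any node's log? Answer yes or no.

yes

after 1 — timeout(3): n3:cand/t1/[-]
after 2 — deliver 3→2: n2:foll/t1/[-]
after 3 — deliver 2→3: ·
after 4 — deliver 3→1: n1:foll/t1/[-]
after 5 — deliver 1→3: n3:lead/t1/[-]
after 6 — deliver 3→4: n4:foll/t1/[-]
after 7 — deliver 4→3: ·
after 8 — deliver 3→0: n0:foll/t1/[-]
after 9 — deliver 0→3: ·
after 10 — propose(3,'x'): n3:lead/t1/[x]
after 11 — deliver 3→0: n0:foll/t1/[x]
after 12 — deliver 0→3: ·
after 13 — deliver 3→4: n4:foll/t1/[x]
after 14 — deliver 4→3: ·
after 15 — deliver 3→2: n2:foll/t1/[x]
after 16 — deliver 2→3: ·
after 17 — deliver 3→1: n1:foll/t1/[x]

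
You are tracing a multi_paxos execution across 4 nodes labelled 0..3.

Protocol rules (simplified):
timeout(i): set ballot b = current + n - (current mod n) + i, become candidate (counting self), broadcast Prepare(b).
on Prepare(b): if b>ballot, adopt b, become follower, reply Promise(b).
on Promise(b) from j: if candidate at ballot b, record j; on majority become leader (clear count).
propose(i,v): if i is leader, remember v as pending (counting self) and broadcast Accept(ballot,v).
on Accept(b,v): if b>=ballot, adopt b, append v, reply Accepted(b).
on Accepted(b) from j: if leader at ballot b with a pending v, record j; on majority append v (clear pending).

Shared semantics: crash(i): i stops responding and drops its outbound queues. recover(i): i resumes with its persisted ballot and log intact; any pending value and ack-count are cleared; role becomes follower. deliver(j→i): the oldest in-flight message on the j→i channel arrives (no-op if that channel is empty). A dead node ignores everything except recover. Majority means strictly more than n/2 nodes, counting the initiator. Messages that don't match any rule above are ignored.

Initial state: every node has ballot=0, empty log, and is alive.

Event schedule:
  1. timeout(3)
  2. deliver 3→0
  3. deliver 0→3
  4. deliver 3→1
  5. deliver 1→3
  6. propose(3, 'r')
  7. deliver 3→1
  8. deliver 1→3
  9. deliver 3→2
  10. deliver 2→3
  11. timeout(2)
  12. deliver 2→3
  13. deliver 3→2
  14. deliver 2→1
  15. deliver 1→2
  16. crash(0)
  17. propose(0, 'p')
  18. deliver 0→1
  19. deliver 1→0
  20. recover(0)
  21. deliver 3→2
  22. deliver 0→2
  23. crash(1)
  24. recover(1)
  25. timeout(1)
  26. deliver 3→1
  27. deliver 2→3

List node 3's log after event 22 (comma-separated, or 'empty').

empty

1. timeout(3):  <3:cand b7 ->
2. deliver 3→0:  <0:foll b7 ->
3. deliver 0→3:  nop
4. deliver 3→1:  <1:foll b7 ->
5. deliver 1→3:  <3:lead b7 ->
6. propose(3,'r'):  nop
7. deliver 3→1:  <1:foll b7 r>
8. deliver 1→3:  nop
9. deliver 3→2:  <2:foll b7 ->
10. deliver 2→3:  nop
11. timeout(2):  <2:cand b10 ->
12. deliver 2→3:  <3:foll b10 ->
13. deliver 3→2:  nop
14. deliver 2→1:  <1:foll b10 r>
15. deliver 1→2:  nop
16. crash(0):  <0:✗foll b7 ->
17. propose(0,'p'):  nop
18. deliver 0→1:  nop
19. deliver 1→0:  nop
20. recover(0):  <0:foll b7 ->
21. deliver 3→2:  <2:lead b10 ->
22. deliver 0→2:  nop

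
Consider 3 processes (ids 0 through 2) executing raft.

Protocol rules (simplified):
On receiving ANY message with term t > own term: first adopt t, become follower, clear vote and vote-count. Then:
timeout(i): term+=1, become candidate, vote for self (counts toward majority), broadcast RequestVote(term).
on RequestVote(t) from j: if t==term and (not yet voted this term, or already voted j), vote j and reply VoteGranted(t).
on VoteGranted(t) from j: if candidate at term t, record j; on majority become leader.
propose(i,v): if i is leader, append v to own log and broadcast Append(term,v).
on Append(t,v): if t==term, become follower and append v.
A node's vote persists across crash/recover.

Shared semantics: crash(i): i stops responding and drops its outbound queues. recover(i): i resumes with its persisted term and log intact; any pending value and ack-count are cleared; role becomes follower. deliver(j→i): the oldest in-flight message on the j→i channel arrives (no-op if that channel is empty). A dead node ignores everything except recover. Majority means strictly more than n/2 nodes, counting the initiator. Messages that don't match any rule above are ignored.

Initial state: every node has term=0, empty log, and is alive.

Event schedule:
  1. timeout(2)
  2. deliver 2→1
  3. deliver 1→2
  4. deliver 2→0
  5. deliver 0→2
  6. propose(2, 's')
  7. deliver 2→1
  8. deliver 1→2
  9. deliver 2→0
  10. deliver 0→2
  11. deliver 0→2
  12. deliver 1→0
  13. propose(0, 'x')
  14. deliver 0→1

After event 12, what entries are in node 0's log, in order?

e1 timeout(2): 2[cand,t=1,-]
e2 deliver 2→1: 1[foll,t=1,-]
e3 deliver 1→2: 2[lead,t=1,-]
e4 deliver 2→0: 0[foll,t=1,-]
e5 deliver 0→2: ·
e6 propose(2,'s'): 2[lead,t=1,s]
e7 deliver 2→1: 1[foll,t=1,s]
e8 deliver 1→2: ·
e9 deliver 2→0: 0[foll,t=1,s]
e10 deliver 0→2: ·
e11 deliver 0→2: ·
e12 deliver 1→0: ·

s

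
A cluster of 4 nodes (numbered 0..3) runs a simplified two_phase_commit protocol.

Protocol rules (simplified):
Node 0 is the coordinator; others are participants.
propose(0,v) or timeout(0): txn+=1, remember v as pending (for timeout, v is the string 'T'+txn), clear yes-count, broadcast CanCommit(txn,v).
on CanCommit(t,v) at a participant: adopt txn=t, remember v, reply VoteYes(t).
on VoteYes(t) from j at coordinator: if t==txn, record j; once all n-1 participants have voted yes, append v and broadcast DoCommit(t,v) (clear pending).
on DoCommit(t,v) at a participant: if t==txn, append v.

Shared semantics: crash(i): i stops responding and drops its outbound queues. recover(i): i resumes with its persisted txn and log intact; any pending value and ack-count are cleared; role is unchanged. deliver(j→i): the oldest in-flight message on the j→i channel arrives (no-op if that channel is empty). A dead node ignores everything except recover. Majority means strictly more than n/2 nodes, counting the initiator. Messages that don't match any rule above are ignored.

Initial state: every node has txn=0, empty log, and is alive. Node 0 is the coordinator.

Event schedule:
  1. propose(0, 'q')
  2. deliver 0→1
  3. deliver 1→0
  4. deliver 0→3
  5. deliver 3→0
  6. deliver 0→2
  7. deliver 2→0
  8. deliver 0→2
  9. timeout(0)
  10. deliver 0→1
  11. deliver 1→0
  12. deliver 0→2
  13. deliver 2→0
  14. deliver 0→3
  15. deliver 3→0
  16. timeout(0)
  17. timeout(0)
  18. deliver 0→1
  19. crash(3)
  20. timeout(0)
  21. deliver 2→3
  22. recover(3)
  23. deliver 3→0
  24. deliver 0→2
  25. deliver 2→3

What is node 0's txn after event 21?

[1] propose(0,'q') → N0(coor t1 [-])
[2] deliver 0→1 → N1(part t1 [-])
[3] deliver 1→0 → ∅
[4] deliver 0→3 → N3(part t1 [-])
[5] deliver 3→0 → ∅
[6] deliver 0→2 → N2(part t1 [-])
[7] deliver 2→0 → N0(coor t1 [q])
[8] deliver 0→2 → N2(part t1 [q])
[9] timeout(0) → N0(coor t2 [q])
[10] deliver 0→1 → N1(part t1 [q])
[11] deliver 1→0 → ∅
[12] deliver 0→2 → N2(part t2 [q])
[13] deliver 2→0 → ∅
[14] deliver 0→3 → N3(part t1 [q])
[15] deliver 3→0 → ∅
[16] timeout(0) → N0(coor t3 [q])
[17] timeout(0) → N0(coor t4 [q])
[18] deliver 0→1 → N1(part t2 [q])
[19] crash(3) → N3(✗part t1 [q])
[20] timeout(0) → N0(coor t5 [q])
[21] deliver 2→3 → ∅

5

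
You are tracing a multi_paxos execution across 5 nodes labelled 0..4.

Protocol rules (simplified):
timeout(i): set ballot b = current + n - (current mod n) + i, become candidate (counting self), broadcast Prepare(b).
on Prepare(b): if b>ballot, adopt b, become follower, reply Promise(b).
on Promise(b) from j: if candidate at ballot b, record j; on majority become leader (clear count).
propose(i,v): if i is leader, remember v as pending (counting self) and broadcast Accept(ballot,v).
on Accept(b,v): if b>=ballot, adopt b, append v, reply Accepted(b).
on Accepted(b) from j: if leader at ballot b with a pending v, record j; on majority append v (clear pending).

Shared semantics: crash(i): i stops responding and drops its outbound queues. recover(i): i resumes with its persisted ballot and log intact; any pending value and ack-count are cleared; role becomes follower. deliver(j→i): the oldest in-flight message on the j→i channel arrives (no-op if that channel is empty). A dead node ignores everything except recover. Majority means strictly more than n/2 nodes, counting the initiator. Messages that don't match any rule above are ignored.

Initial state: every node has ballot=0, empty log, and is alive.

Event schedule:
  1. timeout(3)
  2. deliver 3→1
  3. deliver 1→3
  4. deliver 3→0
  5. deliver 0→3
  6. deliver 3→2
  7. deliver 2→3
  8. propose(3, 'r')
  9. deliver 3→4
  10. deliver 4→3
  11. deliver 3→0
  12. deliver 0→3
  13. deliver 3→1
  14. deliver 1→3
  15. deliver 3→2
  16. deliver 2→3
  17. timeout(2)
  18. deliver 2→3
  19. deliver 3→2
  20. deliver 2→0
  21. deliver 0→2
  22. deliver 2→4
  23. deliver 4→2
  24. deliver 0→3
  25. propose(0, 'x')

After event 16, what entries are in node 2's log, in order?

[1] timeout(3) → N3(cand b8 [-])
[2] deliver 3→1 → N1(foll b8 [-])
[3] deliver 1→3 → ∅
[4] deliver 3→0 → N0(foll b8 [-])
[5] deliver 0→3 → N3(lead b8 [-])
[6] deliver 3→2 → N2(foll b8 [-])
[7] deliver 2→3 → ∅
[8] propose(3,'r') → ∅
[9] deliver 3→4 → N4(foll b8 [-])
[10] deliver 4→3 → ∅
[11] deliver 3→0 → N0(foll b8 [r])
[12] deliver 0→3 → ∅
[13] deliver 3→1 → N1(foll b8 [r])
[14] deliver 1→3 → N3(lead b8 [r])
[15] deliver 3→2 → N2(foll b8 [r])
[16] deliver 2→3 → ∅

r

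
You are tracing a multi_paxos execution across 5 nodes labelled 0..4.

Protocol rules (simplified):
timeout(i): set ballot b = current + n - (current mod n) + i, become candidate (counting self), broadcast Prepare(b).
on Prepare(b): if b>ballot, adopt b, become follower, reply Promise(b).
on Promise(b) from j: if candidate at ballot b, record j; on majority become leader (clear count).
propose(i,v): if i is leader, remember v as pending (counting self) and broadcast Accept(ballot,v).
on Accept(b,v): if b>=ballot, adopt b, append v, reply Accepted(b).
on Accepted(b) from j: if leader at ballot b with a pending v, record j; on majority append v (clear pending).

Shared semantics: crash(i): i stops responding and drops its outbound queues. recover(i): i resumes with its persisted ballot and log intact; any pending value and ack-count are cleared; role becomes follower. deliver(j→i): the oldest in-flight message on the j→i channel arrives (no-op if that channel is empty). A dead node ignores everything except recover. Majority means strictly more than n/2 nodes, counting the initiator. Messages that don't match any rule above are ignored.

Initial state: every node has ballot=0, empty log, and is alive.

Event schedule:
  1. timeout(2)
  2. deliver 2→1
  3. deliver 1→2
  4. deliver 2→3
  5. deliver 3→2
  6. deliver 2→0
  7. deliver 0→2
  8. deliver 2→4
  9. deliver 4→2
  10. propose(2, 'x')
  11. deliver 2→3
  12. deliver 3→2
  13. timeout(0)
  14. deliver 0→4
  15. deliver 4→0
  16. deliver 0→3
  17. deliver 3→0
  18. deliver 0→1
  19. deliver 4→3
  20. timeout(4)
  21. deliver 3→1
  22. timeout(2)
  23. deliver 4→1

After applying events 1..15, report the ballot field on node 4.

10

e1 timeout(2): 2[cand,b=7,-]
e2 deliver 2→1: 1[foll,b=7,-]
e3 deliver 1→2: ·
e4 deliver 2→3: 3[foll,b=7,-]
e5 deliver 3→2: 2[lead,b=7,-]
e6 deliver 2→0: 0[foll,b=7,-]
e7 deliver 0→2: ·
e8 deliver 2→4: 4[foll,b=7,-]
e9 deliver 4→2: ·
e10 propose(2,'x'): ·
e11 deliver 2→3: 3[foll,b=7,x]
e12 deliver 3→2: ·
e13 timeout(0): 0[cand,b=10,-]
e14 deliver 0→4: 4[foll,b=10,-]
e15 deliver 4→0: ·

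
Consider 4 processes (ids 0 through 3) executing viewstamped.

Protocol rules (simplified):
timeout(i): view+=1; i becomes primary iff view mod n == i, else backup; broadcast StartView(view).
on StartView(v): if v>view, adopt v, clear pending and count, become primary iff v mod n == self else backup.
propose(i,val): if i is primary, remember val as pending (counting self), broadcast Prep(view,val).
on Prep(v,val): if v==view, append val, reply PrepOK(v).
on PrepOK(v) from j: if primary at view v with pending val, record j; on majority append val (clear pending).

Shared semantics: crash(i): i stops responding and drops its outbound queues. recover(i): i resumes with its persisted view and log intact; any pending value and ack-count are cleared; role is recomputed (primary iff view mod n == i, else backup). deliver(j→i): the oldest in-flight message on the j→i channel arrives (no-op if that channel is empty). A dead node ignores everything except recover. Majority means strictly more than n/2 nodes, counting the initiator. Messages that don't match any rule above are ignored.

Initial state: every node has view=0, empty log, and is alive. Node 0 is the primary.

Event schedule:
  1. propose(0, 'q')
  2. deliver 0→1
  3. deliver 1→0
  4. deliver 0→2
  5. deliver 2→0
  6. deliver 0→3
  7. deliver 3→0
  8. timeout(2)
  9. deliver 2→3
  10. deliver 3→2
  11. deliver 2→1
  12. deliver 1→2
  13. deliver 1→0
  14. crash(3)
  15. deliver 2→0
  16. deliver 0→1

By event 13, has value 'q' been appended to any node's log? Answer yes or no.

yes

after 1 — propose(0,'q'): ·
after 2 — deliver 0→1: n1:back/v0/[q]
after 3 — deliver 1→0: ·
after 4 — deliver 0→2: n2:back/v0/[q]
after 5 — deliver 2→0: n0:prim/v0/[q]
after 6 — deliver 0→3: n3:back/v0/[q]
after 7 — deliver 3→0: ·
after 8 — timeout(2): n2:back/v1/[q]
after 9 — deliver 2→3: n3:back/v1/[q]
after 10 — deliver 3→2: ·
after 11 — deliver 2→1: n1:prim/v1/[q]
after 12 — deliver 1→2: ·
after 13 — deliver 1→0: ·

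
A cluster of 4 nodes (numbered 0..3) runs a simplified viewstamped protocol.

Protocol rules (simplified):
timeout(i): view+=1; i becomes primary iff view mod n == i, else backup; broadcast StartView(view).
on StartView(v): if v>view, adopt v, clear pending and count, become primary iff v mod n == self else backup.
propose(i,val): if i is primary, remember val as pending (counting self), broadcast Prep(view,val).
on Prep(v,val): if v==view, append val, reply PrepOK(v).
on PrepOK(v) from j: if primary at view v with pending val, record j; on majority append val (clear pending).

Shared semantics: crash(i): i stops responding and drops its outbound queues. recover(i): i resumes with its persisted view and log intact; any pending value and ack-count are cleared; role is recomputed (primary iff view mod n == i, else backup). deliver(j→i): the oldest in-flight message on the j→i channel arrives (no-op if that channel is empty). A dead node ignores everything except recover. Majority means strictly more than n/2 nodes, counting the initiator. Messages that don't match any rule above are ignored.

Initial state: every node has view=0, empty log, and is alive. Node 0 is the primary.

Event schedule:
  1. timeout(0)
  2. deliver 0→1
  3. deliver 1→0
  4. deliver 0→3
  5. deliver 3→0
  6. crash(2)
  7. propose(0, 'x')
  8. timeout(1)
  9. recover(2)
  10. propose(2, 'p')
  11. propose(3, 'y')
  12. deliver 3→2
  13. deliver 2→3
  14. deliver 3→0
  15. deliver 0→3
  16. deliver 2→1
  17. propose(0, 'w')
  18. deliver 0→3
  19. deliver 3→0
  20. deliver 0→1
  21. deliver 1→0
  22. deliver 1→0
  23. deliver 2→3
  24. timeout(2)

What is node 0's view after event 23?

2

e1 timeout(0): 0[back,v=1,-]
e2 deliver 0→1: 1[prim,v=1,-]
e3 deliver 1→0: ·
e4 deliver 0→3: 3[back,v=1,-]
e5 deliver 3→0: ·
e6 crash(2): 2[✗back,v=0,-]
e7 propose(0,'x'): ·
e8 timeout(1): 1[back,v=2,-]
e9 recover(2): 2[back,v=0,-]
e10 propose(2,'p'): ·
e11 propose(3,'y'): ·
e12 deliver 3→2: ·
e13 deliver 2→3: ·
e14 deliver 3→0: ·
e15 deliver 0→3: ·
e16 deliver 2→1: ·
e17 propose(0,'w'): ·
e18 deliver 0→3: ·
e19 deliver 3→0: ·
e20 deliver 0→1: ·
e21 deliver 1→0: 0[back,v=2,-]
e22 deliver 1→0: ·
e23 deliver 2→3: ·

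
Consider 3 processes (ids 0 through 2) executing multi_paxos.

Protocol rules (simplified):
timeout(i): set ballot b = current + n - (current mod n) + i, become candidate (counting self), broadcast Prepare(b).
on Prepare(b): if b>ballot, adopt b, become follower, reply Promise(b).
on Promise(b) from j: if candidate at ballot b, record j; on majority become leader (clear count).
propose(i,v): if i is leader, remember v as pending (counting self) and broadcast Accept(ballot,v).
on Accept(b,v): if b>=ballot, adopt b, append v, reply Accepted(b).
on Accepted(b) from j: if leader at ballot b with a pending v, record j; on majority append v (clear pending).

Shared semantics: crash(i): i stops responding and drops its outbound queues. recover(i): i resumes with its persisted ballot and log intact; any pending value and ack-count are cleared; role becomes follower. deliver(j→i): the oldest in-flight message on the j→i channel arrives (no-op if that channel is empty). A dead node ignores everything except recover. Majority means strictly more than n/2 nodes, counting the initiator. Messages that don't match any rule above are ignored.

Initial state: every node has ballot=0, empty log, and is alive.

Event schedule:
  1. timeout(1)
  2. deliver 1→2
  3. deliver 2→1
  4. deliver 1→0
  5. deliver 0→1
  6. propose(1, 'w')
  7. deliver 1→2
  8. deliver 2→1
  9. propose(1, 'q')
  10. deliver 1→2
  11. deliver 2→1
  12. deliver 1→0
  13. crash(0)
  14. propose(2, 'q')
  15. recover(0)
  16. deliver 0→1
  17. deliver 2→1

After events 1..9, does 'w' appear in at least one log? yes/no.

yes

1. timeout(1):  <1:cand b4 ->
2. deliver 1→2:  <2:foll b4 ->
3. deliver 2→1:  <1:lead b4 ->
4. deliver 1→0:  <0:foll b4 ->
5. deliver 0→1:  nop
6. propose(1,'w'):  nop
7. deliver 1→2:  <2:foll b4 w>
8. deliver 2→1:  <1:lead b4 w>
9. propose(1,'q'):  nop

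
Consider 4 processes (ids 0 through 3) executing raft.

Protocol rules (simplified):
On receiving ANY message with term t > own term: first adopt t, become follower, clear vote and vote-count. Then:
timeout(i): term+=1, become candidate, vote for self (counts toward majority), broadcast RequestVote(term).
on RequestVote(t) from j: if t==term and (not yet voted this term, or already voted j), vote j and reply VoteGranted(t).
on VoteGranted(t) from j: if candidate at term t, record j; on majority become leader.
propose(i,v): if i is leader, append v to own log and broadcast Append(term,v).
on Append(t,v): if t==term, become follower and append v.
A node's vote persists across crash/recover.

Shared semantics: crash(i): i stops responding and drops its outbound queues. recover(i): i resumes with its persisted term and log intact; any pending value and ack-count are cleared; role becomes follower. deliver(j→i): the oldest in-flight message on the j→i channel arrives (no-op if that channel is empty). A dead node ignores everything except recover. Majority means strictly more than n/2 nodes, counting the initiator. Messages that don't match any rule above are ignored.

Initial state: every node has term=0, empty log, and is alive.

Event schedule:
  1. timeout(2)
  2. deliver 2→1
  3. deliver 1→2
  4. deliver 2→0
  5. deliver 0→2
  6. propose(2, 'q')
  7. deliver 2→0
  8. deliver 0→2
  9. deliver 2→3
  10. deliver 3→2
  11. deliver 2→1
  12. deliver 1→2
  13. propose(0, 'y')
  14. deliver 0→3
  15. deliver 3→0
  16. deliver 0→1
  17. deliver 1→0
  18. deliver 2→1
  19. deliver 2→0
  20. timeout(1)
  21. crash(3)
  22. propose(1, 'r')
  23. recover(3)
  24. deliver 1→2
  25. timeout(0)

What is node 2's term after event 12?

1

step 1 timeout(2): 2={cand,t=1,log=-}
step 2 deliver 2→1: 1={foll,t=1,log=-}
step 3 deliver 1→2: —
step 4 deliver 2→0: 0={foll,t=1,log=-}
step 5 deliver 0→2: 2={lead,t=1,log=-}
step 6 propose(2,'q'): 2={lead,t=1,log=q}
step 7 deliver 2→0: 0={foll,t=1,log=q}
step 8 deliver 0→2: —
step 9 deliver 2→3: 3={foll,t=1,log=-}
step 10 deliver 3→2: —
step 11 deliver 2→1: 1={foll,t=1,log=q}
step 12 deliver 1→2: —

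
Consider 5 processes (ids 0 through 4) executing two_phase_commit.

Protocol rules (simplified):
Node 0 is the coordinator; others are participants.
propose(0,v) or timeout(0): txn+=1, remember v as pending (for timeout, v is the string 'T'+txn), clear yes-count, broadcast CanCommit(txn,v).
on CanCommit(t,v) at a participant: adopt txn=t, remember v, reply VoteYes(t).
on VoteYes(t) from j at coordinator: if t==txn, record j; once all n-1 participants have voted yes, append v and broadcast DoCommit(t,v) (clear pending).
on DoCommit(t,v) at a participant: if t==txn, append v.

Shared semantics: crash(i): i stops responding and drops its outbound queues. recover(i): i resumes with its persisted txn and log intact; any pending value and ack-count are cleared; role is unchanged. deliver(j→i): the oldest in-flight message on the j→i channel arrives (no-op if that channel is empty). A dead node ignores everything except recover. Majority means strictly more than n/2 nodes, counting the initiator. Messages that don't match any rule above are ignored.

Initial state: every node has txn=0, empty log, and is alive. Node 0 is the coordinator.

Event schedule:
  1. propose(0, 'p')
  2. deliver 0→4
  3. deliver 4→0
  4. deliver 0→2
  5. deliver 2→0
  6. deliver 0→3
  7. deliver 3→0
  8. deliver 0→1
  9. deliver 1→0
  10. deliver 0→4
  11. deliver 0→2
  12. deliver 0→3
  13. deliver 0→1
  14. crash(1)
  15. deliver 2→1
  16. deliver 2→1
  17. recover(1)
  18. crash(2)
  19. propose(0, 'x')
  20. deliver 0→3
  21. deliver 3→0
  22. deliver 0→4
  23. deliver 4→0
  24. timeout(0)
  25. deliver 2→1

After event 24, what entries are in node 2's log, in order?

p

after 1 — propose(0,'p'): n0:coor/t1/[-]
after 2 — deliver 0→4: n4:part/t1/[-]
after 3 — deliver 4→0: ·
after 4 — deliver 0→2: n2:part/t1/[-]
after 5 — deliver 2→0: ·
after 6 — deliver 0→3: n3:part/t1/[-]
after 7 — deliver 3→0: ·
after 8 — deliver 0→1: n1:part/t1/[-]
after 9 — deliver 1→0: n0:coor/t1/[p]
after 10 — deliver 0→4: n4:part/t1/[p]
after 11 — deliver 0→2: n2:part/t1/[p]
after 12 — deliver 0→3: n3:part/t1/[p]
after 13 — deliver 0→1: n1:part/t1/[p]
after 14 — crash(1): n1:✗part/t1/[p]
after 15 — deliver 2→1: ·
after 16 — deliver 2→1: ·
after 17 — recover(1): n1:part/t1/[p]
after 18 — crash(2): n2:✗part/t1/[p]
after 19 — propose(0,'x'): n0:coor/t2/[p]
after 20 — deliver 0→3: n3:part/t2/[p]
after 21 — deliver 3→0: ·
after 22 — deliver 0→4: n4:part/t2/[p]
after 23 — deliver 4→0: ·
after 24 — timeout(0): n0:coor/t3/[p]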